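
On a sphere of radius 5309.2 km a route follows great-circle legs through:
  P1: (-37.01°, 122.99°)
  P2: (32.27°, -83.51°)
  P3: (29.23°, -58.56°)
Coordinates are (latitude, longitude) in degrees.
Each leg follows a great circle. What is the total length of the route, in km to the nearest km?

Leg P1→P2: central angle 2.7535 rad, distance 14619.0 km.
Leg P2→P3: central angle 0.3771 rad, distance 2002.2 km.
Total: 14619.0 + 2002.2 ≈ 16621 km.

16621 km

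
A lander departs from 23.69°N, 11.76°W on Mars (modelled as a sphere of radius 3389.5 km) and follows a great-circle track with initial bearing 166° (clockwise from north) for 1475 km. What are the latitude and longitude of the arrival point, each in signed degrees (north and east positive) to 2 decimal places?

Angular distance δ = d/R = 1475/3389.5 = 0.43517 rad; initial bearing θ = 2.8972 rad.
sin φ₂ = sin φ₁ cos δ + cos φ₁ sin δ cos θ = (0.4018)(0.9068) + (0.9157)(0.4216)(-0.9703) = -0.0102, so φ₂ = -0.59°.
Δλ = atan2(sin θ sin δ cos φ₁, cos δ − sin φ₁ sin φ₂) = atan2(0.0934, 0.9109) = 5.854°.
λ₂ = -11.760° + 5.854° = -5.91°.

-0.59°, -5.91°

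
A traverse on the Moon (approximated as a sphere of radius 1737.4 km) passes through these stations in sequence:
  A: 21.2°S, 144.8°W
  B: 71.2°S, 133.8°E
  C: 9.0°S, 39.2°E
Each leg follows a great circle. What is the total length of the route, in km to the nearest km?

4554 km

Leg A→B: central angle 1.1731 rad, distance 2038.2 km.
Leg B→C: central angle 1.4479 rad, distance 2515.6 km.
Total: 2038.2 + 2515.6 ≈ 4554 km.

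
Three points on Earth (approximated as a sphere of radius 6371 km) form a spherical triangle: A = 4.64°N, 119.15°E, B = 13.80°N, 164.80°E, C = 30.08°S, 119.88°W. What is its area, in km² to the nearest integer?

27376667 km²

Side lengths (central angles): a = 1.4773, b = 2.0764, c = 0.8011 rad; semiperimeter s = 2.1774.
By l'Huilier's theorem, tan(E/4) = √[tan(s/2) tan((s−a)/2) tan((s−b)/2) tan((s−c)/2)], giving spherical excess E = 0.6745 rad.
Area = E·R² = 0.6745 × (6371)² ≈ 27376667 km².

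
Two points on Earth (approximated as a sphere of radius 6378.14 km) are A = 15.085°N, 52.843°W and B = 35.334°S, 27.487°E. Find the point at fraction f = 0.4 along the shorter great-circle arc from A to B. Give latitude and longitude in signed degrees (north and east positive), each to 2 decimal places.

-7.54°, -24.05°

Central angle δ = 1.5890 rad. Interpolating on the sphere with fraction f = 0.4:
P = [sin((1−f)δ)·A + sin(fδ)·B] / sin δ = 0.8155·A + 0.5938·B in Cartesian coordinates,
giving P = (0.9053, -0.4040, -0.1312), i.e. latitude -7.54°, longitude -24.05°.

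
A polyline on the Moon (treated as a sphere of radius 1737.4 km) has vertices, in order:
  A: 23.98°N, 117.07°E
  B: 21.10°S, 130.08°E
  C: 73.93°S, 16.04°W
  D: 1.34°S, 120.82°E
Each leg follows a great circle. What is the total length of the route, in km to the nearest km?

Leg A→B: central angle 0.8172 rad, distance 1419.9 km.
Leg B→C: central angle 1.4389 rad, distance 2499.9 km.
Leg C→D: central angle 1.7512 rad, distance 3042.6 km.
Total: 1419.9 + 2499.9 + 3042.6 ≈ 6962 km.

6962 km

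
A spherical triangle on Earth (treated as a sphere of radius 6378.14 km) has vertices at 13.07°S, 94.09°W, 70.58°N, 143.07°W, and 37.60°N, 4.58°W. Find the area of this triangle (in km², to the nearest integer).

51592184 km²

Side lengths (central angles): a = 1.1830, b = 1.7026, c = 1.5715 rad; semiperimeter s = 2.2285.
By l'Huilier's theorem, tan(E/4) = √[tan(s/2) tan((s−a)/2) tan((s−b)/2) tan((s−c)/2)], giving spherical excess E = 1.2682 rad.
Area = E·R² = 1.2682 × (6378.14)² ≈ 51592184 km².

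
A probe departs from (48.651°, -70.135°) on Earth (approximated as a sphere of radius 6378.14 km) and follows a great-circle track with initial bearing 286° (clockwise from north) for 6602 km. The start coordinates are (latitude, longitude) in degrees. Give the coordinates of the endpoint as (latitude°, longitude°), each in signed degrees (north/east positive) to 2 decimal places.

Angular distance δ = d/R = 6602/6378.14 = 1.03510 rad; initial bearing θ = 4.9916 rad.
sin φ₂ = sin φ₁ cos δ + cos φ₁ sin δ cos θ = (0.7507)(0.5104) + (0.6606)(0.8599)(0.2756) = 0.5398, so φ₂ = 32.67°.
Δλ = atan2(sin θ sin δ cos φ₁, cos δ − sin φ₁ sin φ₂) = atan2(-0.5461, 0.1052) = -79.093°.
λ₂ = -70.135° − 79.093° = -149.23°.

32.67°, -149.23°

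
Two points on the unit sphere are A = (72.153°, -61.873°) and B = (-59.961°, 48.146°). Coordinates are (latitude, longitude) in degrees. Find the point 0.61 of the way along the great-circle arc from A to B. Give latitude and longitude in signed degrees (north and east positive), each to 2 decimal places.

The central angle between A and B is δ = 2.6394 rad.
With f = 0.61, the slerp weights are sin((1−f)δ)/sin δ = 1.7805 and sin(fδ)/sin δ = 2.0760.
Weighted sum of the unit vectors: (1.7805)·(0.1445,-0.2703,0.9519) + (2.0760)·(0.3340,0.3729,-0.8657) = (0.9507, 0.2928, -0.1024).
Converting back: φ = atan2(z, √(x²+y²)) = -5.88°, λ = atan2(y, x) = 17.12°.

-5.88°, 17.12°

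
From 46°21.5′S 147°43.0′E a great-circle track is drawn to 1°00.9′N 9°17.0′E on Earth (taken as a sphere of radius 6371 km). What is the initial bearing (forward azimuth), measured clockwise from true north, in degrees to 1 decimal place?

231.4°

With φ₁ = -0.8091, φ₂ = 0.0177, Δλ = -2.4161 rad, the forward-azimuth formula gives
θ = atan2( sin Δλ cos φ₂ , cos φ₁ sin φ₂ − sin φ₁ cos φ₂ cos Δλ ) = atan2(-0.6634, -0.5291) = -128.58°.
Adding 360° brings this into [0°, 360°): 231.4°.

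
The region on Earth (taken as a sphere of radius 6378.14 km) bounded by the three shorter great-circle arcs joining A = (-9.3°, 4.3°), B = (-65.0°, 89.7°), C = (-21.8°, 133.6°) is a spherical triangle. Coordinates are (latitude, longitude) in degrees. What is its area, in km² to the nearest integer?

Side lengths (central angles): a = 0.9029, b = 2.1180, c = 1.3899 rad; semiperimeter s = 2.2054.
By l'Huilier's theorem, tan(E/4) = √[tan(s/2) tan((s−a)/2) tan((s−b)/2) tan((s−c)/2)], giving spherical excess E = 0.6687 rad.
Area = E·R² = 0.6687 × (6378.14)² ≈ 27202729 km².

27202729 km²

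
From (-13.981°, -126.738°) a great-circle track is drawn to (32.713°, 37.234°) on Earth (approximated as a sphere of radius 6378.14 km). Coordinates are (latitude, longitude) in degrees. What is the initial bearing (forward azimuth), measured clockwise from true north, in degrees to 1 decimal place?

Δλ = 163.972° = 2.8619 rad.
y = sin Δλ · cos φ₂ = (0.2761)(0.8414) = 0.2323
x = cos φ₁ sin φ₂ − sin φ₁ cos φ₂ cos Δλ = (0.9704)(0.5404) − (-0.2416)(0.8414)(-0.9611) = 0.3290
θ = atan2(y, x) = 35.22°, so the bearing is 35.2°.

35.2°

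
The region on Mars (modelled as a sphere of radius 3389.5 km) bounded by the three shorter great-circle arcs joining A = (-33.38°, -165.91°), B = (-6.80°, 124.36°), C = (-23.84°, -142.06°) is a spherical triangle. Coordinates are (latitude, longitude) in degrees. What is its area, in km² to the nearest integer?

Side lengths (central angles): a = 1.5797, b = 0.4003, c = 1.2107 rad; semiperimeter s = 1.5953.
By l'Huilier's theorem, tan(E/4) = √[tan(s/2) tan((s−a)/2) tan((s−b)/2) tan((s−c)/2)], giving spherical excess E = 0.1303 rad.
Area = E·R² = 0.1303 × (3389.5)² ≈ 1497400 km².

1497400 km²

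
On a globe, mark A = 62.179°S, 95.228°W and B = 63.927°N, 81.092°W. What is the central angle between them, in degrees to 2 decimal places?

With latitudes φ₁ = -62.179°, φ₂ = 63.927° and longitude difference Δλ = 14.136°:
cos c = sin φ₁ sin φ₂ + cos φ₁ cos φ₂ cos Δλ = (-0.8844)(0.8982) + (0.4667)(0.4395)(0.9697) = -0.59549,
so c = arccos(-0.59549) = 2.20867 rad.
So the angular separation is 126.55°.

126.55°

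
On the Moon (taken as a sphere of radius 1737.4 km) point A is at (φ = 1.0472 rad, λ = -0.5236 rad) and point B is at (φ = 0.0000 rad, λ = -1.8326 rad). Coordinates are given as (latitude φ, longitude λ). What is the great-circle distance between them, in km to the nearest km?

2504 km

With latitudes φ₁ = 60.000°, φ₂ = 0.000° and longitude difference Δλ = -75.000°:
Haversine: a = sin²(Δφ/2) + cos φ₁ cos φ₂ sin²(Δλ/2) = 0.2500 + (0.5000)(1.0000)(0.3706) = 0.43530.
Central angle c = 2·arcsin(√a) = 1.44102 rad.
Distance = R·c = 1737.4 × 1.4410 ≈ 2504 km.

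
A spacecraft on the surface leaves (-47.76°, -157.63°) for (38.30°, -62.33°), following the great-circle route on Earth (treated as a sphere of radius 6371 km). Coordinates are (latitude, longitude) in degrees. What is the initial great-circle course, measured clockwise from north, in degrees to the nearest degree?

Δλ = 95.300° = 1.6633 rad.
y = sin Δλ · cos φ₂ = (0.9957)(0.7848) = 0.7814
x = cos φ₁ sin φ₂ − sin φ₁ cos φ₂ cos Δλ = (0.6722)(0.6198) − (-0.7403)(0.7848)(-0.0924) = 0.3630
θ = atan2(y, x) = 65.09°, so the bearing is 65°.

65°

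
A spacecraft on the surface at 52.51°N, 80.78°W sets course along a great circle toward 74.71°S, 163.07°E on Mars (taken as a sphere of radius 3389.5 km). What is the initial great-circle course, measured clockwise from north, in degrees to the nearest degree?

206°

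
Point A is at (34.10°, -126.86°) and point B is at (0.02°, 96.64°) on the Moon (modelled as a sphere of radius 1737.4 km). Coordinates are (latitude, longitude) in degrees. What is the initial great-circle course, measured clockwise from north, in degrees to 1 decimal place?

With φ₁ = 0.5952, φ₂ = 0.0003, Δλ = -2.3824 rad, the forward-azimuth formula gives
θ = atan2( sin Δλ cos φ₂ , cos φ₁ sin φ₂ − sin φ₁ cos φ₂ cos Δλ ) = atan2(-0.6884, 0.4070) = -59.41°.
Adding 360° brings this into [0°, 360°): 300.6°.

300.6°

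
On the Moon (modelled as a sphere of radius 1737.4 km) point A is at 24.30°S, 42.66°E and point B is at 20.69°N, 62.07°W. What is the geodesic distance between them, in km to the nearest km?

3373 km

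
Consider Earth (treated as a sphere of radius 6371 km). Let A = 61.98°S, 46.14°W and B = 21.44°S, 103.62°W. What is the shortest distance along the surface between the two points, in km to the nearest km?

With latitudes φ₁ = -61.980°, φ₂ = -21.440° and longitude difference Δλ = -57.480°:
cos c = sin φ₁ sin φ₂ + cos φ₁ cos φ₂ cos Δλ = (-0.8828)(-0.3655) + (0.4698)(0.9308)(0.5376) = 0.55776,
so c = arccos(0.55776) = 0.97912 rad.
Distance = R·c = 6371 × 0.9791 ≈ 6238 km.

6238 km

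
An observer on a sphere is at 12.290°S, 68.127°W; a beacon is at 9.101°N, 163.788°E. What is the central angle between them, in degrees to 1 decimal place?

129.0°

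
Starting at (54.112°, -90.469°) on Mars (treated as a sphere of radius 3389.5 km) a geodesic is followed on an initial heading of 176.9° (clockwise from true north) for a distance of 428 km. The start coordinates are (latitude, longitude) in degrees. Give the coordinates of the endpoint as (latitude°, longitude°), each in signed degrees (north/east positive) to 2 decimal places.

46.89°, -89.90°

Angular distance δ = d/R = 428/3389.5 = 0.12627 rad; initial bearing θ = 3.0875 rad.
sin φ₂ = sin φ₁ cos δ + cos φ₁ sin δ cos θ = (0.8102)(0.9920) + (0.5862)(0.1259)(-0.9985) = 0.7300, so φ₂ = 46.89°.
Δλ = atan2(sin θ sin δ cos φ₁, cos δ − sin φ₁ sin φ₂) = atan2(0.0040, 0.4006) = 0.571°.
λ₂ = -90.469° + 0.571° = -89.90°.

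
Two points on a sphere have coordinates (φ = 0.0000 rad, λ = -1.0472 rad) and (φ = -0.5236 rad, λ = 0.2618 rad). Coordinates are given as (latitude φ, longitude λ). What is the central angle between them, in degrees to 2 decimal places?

77.05°

In radians: φ₁ = 0.0000, φ₂ = -0.5236, Δλ = 75.000° = 1.3090 rad.
cos c = sin φ₁ sin φ₂ + cos φ₁ cos φ₂ cos Δλ = (0.0000)(-0.5000) + (1.0000)(0.8660)(0.2588) = 0.22414,
so c = arccos(0.22414) = 1.34473 rad.
So the angular separation is 77.05°.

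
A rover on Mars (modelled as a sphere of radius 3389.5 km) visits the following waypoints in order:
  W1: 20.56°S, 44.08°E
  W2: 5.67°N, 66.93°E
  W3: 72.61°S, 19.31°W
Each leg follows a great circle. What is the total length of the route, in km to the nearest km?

7620 km

Leg W1→W2: central angle 0.6025 rad, distance 2042.2 km.
Leg W2→W3: central angle 1.6456 rad, distance 5577.9 km.
Total: 2042.2 + 5577.9 ≈ 7620 km.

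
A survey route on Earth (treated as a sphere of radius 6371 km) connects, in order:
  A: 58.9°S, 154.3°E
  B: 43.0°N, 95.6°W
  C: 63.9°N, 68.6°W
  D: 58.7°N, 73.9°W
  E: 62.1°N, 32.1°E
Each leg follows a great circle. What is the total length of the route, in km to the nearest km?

Leg A→B: central angle 2.3657 rad, distance 15071.9 km.
Leg B→C: central angle 0.4530 rad, distance 2886.1 km.
Leg C→D: central angle 0.1010 rad, distance 643.3 km.
Leg D→E: central angle 0.8119 rad, distance 5172.5 km.
Total: 15071.9 + 2886.1 + 643.3 + 5172.5 ≈ 23774 km.

23774 km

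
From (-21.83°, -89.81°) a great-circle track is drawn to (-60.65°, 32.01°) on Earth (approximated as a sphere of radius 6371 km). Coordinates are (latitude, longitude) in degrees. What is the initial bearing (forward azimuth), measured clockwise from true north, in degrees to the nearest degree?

155°

Δλ = 121.820° = 2.1262 rad.
y = sin Δλ · cos φ₂ = (0.8497)(0.4901) = 0.4165
x = cos φ₁ sin φ₂ − sin φ₁ cos φ₂ cos Δλ = (0.9283)(-0.8716) − (-0.3719)(0.4901)(-0.5273) = -0.9052
θ = atan2(y, x) = 155.29°, so the bearing is 155°.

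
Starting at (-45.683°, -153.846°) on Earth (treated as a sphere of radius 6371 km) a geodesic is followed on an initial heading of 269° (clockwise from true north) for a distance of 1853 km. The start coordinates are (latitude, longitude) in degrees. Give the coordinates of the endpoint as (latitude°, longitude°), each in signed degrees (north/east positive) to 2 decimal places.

Angular distance δ = d/R = 1853/6371 = 0.29085 rad; initial bearing θ = 4.6949 rad.
sin φ₂ = sin φ₁ cos δ + cos φ₁ sin δ cos θ = (-0.7155)(0.9580) + (0.6986)(0.2868)(-0.0175) = -0.6889, so φ₂ = -43.55°.
Δλ = atan2(sin θ sin δ cos φ₁, cos δ − sin φ₁ sin φ₂) = atan2(-0.2003, 0.4651) = -23.302°.
λ₂ = -153.846° − 23.302° = -177.15°.

-43.55°, -177.15°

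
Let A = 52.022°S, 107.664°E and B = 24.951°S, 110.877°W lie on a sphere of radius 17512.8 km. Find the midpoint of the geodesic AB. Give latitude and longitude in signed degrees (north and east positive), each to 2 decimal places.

-64.67°, -152.91°

The central angle between A and B is δ = 1.6749 rad.
With f = 0.5, the slerp weights are sin((1−f)δ)/sin δ = 0.7470 and sin(fδ)/sin δ = 0.7470.
Weighted sum of the unit vectors: (0.7470)·(-0.1867,0.5863,-0.7882) + (0.7470)·(-0.3231,-0.8471,-0.4218) = (-0.3808, -0.1948, -0.9039).
Converting back: φ = atan2(z, √(x²+y²)) = -64.67°, λ = atan2(y, x) = -152.91°.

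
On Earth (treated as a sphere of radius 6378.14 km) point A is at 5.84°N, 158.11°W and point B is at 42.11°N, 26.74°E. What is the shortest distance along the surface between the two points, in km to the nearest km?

With latitudes φ₁ = 5.840°, φ₂ = 42.110° and longitude difference Δλ = -175.150°:
cos c = sin φ₁ sin φ₂ + cos φ₁ cos φ₂ cos Δλ = (0.1018)(0.6706) + (0.9948)(0.7419)(-0.9964) = -0.66714,
so c = arccos(-0.66714) = 2.30115 rad.
Distance = R·c = 6378.14 × 2.3012 ≈ 14677 km.

14677 km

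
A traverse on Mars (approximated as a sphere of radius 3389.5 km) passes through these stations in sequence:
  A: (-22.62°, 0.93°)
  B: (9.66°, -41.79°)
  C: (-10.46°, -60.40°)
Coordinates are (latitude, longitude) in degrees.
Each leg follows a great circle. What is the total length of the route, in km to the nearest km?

4744 km

Leg A→B: central angle 0.9223 rad, distance 3126.1 km.
Leg B→C: central angle 0.4772 rad, distance 1617.5 km.
Total: 3126.1 + 1617.5 ≈ 4744 km.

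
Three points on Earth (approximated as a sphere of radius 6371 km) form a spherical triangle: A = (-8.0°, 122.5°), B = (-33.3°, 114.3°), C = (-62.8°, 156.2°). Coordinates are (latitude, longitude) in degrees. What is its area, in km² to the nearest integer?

Side lengths (central angles): a = 0.6878, b = 1.0468, c = 0.4610 rad; semiperimeter s = 1.0978.
By l'Huilier's theorem, tan(E/4) = √[tan(s/2) tan((s−a)/2) tan((s−b)/2) tan((s−c)/2)], giving spherical excess E = 0.1307 rad.
Area = E·R² = 0.1307 × (6371)² ≈ 5305239 km².

5305239 km²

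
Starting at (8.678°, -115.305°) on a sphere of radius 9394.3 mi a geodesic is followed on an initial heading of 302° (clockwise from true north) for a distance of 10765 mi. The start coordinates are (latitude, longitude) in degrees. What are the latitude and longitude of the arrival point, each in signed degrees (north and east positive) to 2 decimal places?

Angular distance δ = d/R = 10765/9394.3 = 1.14591 rad; initial bearing θ = 5.2709 rad.
sin φ₂ = sin φ₁ cos δ + cos φ₁ sin δ cos θ = (0.1509)(0.4122) + (0.9886)(0.9111)(0.5299) = 0.5395, so φ₂ = 32.65°.
Δλ = atan2(sin θ sin δ cos φ₁, cos δ − sin φ₁ sin φ₂) = atan2(-0.7638, 0.3308) = -66.581°.
λ₂ = -115.305° − 66.581° = -181.89° → 178.11° after wrapping to (−180°, 180°].

32.65°, 178.11°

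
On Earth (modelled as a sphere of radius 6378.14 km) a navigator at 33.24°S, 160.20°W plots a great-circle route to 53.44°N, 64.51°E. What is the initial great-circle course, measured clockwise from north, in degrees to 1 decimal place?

Δλ = -135.290° = -2.3613 rad.
y = sin Δλ · cos φ₂ = (-0.7035)(0.5957) = -0.4191
x = cos φ₁ sin φ₂ − sin φ₁ cos φ₂ cos Δλ = (0.8364)(0.8032) − (-0.5481)(0.5957)(-0.7107) = 0.4398
θ = atan2(y, x) = -43.62°; adding 360° gives 316.4°.

316.4°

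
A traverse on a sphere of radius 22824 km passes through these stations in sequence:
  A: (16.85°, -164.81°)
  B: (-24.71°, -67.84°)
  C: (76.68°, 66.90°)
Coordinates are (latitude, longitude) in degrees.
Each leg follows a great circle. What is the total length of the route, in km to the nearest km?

90327 km

Leg A→B: central angle 1.7995 rad, distance 41070.9 km.
Leg B→C: central angle 2.1581 rad, distance 49256.0 km.
Total: 41070.9 + 49256.0 ≈ 90327 km.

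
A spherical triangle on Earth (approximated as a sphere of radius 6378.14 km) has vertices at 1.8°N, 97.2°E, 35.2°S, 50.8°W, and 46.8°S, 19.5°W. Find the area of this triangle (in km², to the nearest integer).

2629983 km²

Side lengths (central angles): a = 0.4552, b = 1.9074, c = 2.3613 rad; semiperimeter s = 2.3620.
By l'Huilier's theorem, tan(E/4) = √[tan(s/2) tan((s−a)/2) tan((s−b)/2) tan((s−c)/2)], giving spherical excess E = 0.0646 rad.
Area = E·R² = 0.0646 × (6378.14)² ≈ 2629983 km².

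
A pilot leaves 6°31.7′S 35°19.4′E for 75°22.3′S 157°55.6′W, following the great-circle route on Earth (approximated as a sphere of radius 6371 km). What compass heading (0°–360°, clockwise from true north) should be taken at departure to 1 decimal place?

176.7°

With φ₁ = -0.1139, φ₂ = -1.3155, Δλ = 2.9103 rad, the forward-azimuth formula gives
θ = atan2( sin Δλ cos φ₂ , cos φ₁ sin φ₂ − sin φ₁ cos φ₂ cos Δλ ) = atan2(0.0579, -0.9893) = 176.65°.
So the initial bearing is 176.7°.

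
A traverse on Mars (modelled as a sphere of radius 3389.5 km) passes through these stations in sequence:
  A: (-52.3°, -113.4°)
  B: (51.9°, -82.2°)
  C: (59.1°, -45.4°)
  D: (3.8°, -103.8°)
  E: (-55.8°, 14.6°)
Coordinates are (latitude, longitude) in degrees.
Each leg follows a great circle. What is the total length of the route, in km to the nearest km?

18277 km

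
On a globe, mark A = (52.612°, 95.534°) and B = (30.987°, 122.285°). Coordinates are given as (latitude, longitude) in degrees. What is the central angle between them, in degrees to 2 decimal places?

With latitudes φ₁ = 52.612°, φ₂ = 30.987° and longitude difference Δλ = 26.751°:
cos c = sin φ₁ sin φ₂ + cos φ₁ cos φ₂ cos Δλ = (0.7945)(0.5148) + (0.6072)(0.8573)(0.8930) = 0.87390,
so c = arccos(0.87390) = 0.50762 rad.
So the angular separation is 29.08°.

29.08°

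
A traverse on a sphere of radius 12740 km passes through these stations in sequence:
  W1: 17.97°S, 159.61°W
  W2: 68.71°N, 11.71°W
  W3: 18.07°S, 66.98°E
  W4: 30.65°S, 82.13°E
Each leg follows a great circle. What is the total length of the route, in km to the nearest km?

Leg W1→W2: central angle 2.1896 rad, distance 27895.2 km.
Leg W2→W3: central angle 1.7940 rad, distance 22855.0 km.
Leg W3→W4: central angle 0.3253 rad, distance 4143.8 km.
Total: 27895.2 + 22855.0 + 4143.8 ≈ 54894 km.

54894 km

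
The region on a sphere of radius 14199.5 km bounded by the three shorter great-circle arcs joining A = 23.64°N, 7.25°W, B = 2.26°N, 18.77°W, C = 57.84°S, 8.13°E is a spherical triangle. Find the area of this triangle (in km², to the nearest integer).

39824283 km²

Side lengths (central angles): a = 1.1142, b = 1.4397, c = 0.4208 rad; semiperimeter s = 1.4874.
By l'Huilier's theorem, tan(E/4) = √[tan(s/2) tan((s−a)/2) tan((s−b)/2) tan((s−c)/2)], giving spherical excess E = 0.1975 rad.
Area = E·R² = 0.1975 × (14199.5)² ≈ 39824283 km².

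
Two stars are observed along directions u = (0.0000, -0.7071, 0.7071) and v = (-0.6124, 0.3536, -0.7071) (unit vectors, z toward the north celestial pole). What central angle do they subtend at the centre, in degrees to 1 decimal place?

138.6°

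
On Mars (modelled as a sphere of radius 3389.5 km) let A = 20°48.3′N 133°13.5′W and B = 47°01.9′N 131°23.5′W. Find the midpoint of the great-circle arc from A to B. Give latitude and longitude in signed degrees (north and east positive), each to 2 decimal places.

Central angle δ = 0.4585 rad. Interpolating on the sphere with fraction f = 0.5:
P = [sin((1−f)δ)·A + sin(fδ)·B] / sin δ = 0.5134·A + 0.5134·B in Cartesian coordinates,
giving P = (-0.5601, -0.6123, 0.5581), i.e. latitude 33.92°, longitude -132.45°.

33.92°, -132.45°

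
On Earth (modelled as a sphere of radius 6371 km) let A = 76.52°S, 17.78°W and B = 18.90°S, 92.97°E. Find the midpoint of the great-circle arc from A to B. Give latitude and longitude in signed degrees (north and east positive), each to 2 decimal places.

-55.51°, 78.80°

Central angle δ = 1.3317 rad. Interpolating on the sphere with fraction f = 0.5:
P = [sin((1−f)δ)·A + sin(fδ)·B] / sin δ = 0.6358·A + 0.6358·B in Cartesian coordinates,
giving P = (0.1100, 0.5555, -0.8242), i.e. latitude -55.51°, longitude 78.80°.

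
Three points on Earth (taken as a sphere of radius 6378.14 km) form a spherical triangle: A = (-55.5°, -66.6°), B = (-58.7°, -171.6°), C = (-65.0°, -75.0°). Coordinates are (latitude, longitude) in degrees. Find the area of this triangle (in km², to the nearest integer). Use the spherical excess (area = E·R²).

Side lengths (central angles): a = 0.7240, b = 0.1807, c = 0.8918 rad; semiperimeter s = 0.8982.
By l'Huilier's theorem, tan(E/4) = √[tan(s/2) tan((s−a)/2) tan((s−b)/2) tan((s−c)/2)], giving spherical excess E = 0.0285 rad.
Area = E·R² = 0.0285 × (6378.14)² ≈ 1161386 km².

1161386 km²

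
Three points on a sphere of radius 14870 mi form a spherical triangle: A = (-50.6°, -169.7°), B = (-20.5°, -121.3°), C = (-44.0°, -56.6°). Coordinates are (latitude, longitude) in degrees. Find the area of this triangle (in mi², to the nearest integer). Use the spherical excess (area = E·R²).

Side lengths (central angles): a = 1.0108, b = 1.2050, c = 0.8428 rad; semiperimeter s = 1.5293.
By l'Huilier's theorem, tan(E/4) = √[tan(s/2) tan((s−a)/2) tan((s−b)/2) tan((s−c)/2)], giving spherical excess E = 0.4855 rad.
Area = E·R² = 0.4855 × (14870)² ≈ 107346937 mi².

107346937 mi²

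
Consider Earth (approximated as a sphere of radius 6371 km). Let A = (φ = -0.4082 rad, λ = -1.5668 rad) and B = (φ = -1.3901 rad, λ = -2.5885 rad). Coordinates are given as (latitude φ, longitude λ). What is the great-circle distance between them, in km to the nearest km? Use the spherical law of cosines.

6843 km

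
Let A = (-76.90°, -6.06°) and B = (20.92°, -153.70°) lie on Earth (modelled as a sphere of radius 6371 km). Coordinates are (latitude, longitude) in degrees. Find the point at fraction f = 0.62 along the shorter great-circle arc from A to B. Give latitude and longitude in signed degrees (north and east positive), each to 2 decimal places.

Central angle δ = 2.1254 rad. Interpolating on the sphere with fraction f = 0.62:
P = [sin((1−f)δ)·A + sin(fδ)·B] / sin δ = 0.8501·A + 1.1389·B in Cartesian coordinates,
giving P = (-0.7621, -0.4917, -0.4213), i.e. latitude -24.92°, longitude -147.17°.

-24.92°, -147.17°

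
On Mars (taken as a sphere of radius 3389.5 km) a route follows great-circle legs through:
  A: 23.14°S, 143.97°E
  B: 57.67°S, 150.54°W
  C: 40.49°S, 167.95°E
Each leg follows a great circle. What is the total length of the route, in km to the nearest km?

Leg A→B: central angle 1.0050 rad, distance 3406.5 km.
Leg B→C: central angle 0.5487 rad, distance 1859.6 km.
Total: 3406.5 + 1859.6 ≈ 5266 km.

5266 km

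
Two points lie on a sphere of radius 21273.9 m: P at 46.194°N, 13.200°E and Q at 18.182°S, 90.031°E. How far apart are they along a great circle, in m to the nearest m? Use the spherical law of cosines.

Let φ₁ = 0.8062 rad, φ₂ = -0.3173 rad, and Δλ = 1.3410 rad.
cos c = sin φ₁ sin φ₂ + cos φ₁ cos φ₂ cos Δλ = (0.7217)(-0.3120) + (0.6922)(0.9501)(0.2278) = -0.07536,
so c = arccos(-0.07536) = 1.64623 rad.
Distance = R·c = 21273.9 × 1.6462 ≈ 35022 m.

35022 m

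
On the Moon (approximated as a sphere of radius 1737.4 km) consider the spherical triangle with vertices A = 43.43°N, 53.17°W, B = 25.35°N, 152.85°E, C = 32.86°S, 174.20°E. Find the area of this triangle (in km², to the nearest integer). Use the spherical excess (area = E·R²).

5675321 km²

Side lengths (central angles): a = 1.0762, b = 2.4754, c = 1.8707 rad; semiperimeter s = 2.7111.
By l'Huilier's theorem, tan(E/4) = √[tan(s/2) tan((s−a)/2) tan((s−b)/2) tan((s−c)/2)], giving spherical excess E = 1.8801 rad.
Area = E·R² = 1.8801 × (1737.4)² ≈ 5675321 km².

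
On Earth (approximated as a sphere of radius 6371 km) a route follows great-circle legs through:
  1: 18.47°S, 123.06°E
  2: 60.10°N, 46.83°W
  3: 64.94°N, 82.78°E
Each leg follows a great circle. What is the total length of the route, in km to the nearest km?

20810 km

Leg 1→2: central angle 2.4040 rad, distance 15316.1 km.
Leg 2→3: central angle 0.8623 rad, distance 5493.9 km.
Total: 15316.1 + 5493.9 ≈ 20810 km.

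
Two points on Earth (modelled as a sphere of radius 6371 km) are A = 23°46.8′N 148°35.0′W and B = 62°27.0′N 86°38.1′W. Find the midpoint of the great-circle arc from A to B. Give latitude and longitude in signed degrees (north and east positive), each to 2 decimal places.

The central angle between A and B is δ = 0.9806 rad.
With f = 0.5, the slerp weights are sin((1−f)δ)/sin δ = 0.5668 and sin(fδ)/sin δ = 0.5668.
Weighted sum of the unit vectors: (0.5668)·(-0.7809,-0.4770,0.4032) + (0.5668)·(0.0271,-0.4617,0.8866) = (-0.4272, -0.5320, 0.7310).
Converting back: φ = atan2(z, √(x²+y²)) = 46.97°, λ = atan2(y, x) = -128.76°.

46.97°, -128.76°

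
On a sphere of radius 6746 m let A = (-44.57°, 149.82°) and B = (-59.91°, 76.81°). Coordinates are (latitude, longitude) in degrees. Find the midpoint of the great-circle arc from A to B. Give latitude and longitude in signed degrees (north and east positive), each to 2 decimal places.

Central angle δ = 0.7791 rad. Interpolating on the sphere with fraction f = 0.5:
P = [sin((1−f)δ)·A + sin(fδ)·B] / sin δ = 0.5405·A + 0.5405·B in Cartesian coordinates,
giving P = (-0.2710, 0.4574, -0.8470), i.e. latitude -57.88°, longitude 120.65°.

-57.88°, 120.65°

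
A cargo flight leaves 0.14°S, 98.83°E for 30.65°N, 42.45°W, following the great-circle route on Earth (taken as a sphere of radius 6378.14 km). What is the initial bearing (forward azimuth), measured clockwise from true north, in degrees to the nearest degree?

Δλ = -141.280° = -2.4658 rad.
y = sin Δλ · cos φ₂ = (-0.6255)(0.8603) = -0.5381
x = cos φ₁ sin φ₂ − sin φ₁ cos φ₂ cos Δλ = (1.0000)(0.5098) − (-0.0024)(0.8603)(-0.7802) = 0.5082
θ = atan2(y, x) = -46.64°; adding 360° gives 313°.

313°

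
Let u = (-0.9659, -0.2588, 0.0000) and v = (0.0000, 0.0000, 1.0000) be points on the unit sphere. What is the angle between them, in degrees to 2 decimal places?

90.00°

u·v = 0.0000; |u| = 1.0000, |v| = 1.0000.
cos θ = (u·v)/(|u||v|) = 0.0000, so θ = 90.00°.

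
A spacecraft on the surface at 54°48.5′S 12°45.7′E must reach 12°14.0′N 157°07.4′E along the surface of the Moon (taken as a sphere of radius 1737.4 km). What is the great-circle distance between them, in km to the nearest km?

Let φ₁ = -0.9566 rad, φ₂ = 0.2135 rad, and Δλ = 2.5196 rad.
cos c = sin φ₁ sin φ₂ + cos φ₁ cos φ₂ cos Δλ = (-0.8172)(0.2119) + (0.5763)(0.9773)(-0.8127) = -0.63091,
so c = arccos(-0.63091) = 2.25352 rad.
Distance = R·c = 1737.4 × 2.2535 ≈ 3915 km.

3915 km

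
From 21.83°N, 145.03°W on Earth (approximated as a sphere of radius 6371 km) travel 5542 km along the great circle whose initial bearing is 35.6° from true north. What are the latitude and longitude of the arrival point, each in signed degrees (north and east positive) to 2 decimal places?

Angular distance δ = d/R = 5542/6371 = 0.86988 rad; initial bearing θ = 0.6213 rad.
sin φ₂ = sin φ₁ cos δ + cos φ₁ sin δ cos θ = (0.3719)(0.6449) + (0.9283)(0.7643)(0.8131) = 0.8167, so φ₂ = 54.75°.
Δλ = atan2(sin θ sin δ cos φ₁, cos δ − sin φ₁ sin φ₂) = atan2(0.4130, 0.3412) = 50.434°.
λ₂ = -145.030° + 50.434° = -94.60°.

54.75°, -94.60°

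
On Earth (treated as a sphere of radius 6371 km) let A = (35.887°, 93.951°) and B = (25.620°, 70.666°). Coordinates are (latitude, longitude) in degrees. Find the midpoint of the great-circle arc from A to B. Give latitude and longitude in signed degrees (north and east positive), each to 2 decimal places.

The central angle between A and B is δ = 0.3911 rad.
With f = 0.5, the slerp weights are sin((1−f)δ)/sin δ = 0.5097 and sin(fδ)/sin δ = 0.5097.
Weighted sum of the unit vectors: (0.5097)·(-0.0558,0.8082,0.5862) + (0.5097)·(0.2985,0.8508,0.4324) = (0.1237, 0.8457, 0.5192).
Converting back: φ = atan2(z, √(x²+y²)) = 31.28°, λ = atan2(y, x) = 81.68°.

31.28°, 81.68°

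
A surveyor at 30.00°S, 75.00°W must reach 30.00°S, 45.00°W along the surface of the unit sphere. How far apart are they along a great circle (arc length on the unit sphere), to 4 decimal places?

0.4521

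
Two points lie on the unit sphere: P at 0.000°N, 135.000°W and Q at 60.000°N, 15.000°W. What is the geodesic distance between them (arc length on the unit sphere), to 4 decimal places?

Let φ₁ = 0.0000 rad, φ₂ = 1.0472 rad, and Δλ = 2.0944 rad.
Haversine: a = sin²(Δφ/2) + cos φ₁ cos φ₂ sin²(Δλ/2) = 0.2500 + (1.0000)(0.5000)(0.7500) = 0.62500.
Central angle c = 2·arcsin(√a) = 1.82348 rad.
On the unit sphere the arc length equals the central angle: 1.8235.

1.8235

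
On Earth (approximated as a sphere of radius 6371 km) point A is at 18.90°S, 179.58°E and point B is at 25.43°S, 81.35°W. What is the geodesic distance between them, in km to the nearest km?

9980 km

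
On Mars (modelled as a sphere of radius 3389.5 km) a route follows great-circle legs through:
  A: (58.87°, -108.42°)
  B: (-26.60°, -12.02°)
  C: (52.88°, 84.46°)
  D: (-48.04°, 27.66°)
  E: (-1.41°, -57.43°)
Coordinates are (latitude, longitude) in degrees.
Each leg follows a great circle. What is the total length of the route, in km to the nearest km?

Leg A→B: central angle 2.0206 rad, distance 6848.9 km.
Leg B→C: central angle 2.0020 rad, distance 6785.6 km.
Leg C→D: central angle 1.9520 rad, distance 6616.1 km.
Leg D→E: central angle 1.4952 rad, distance 5068.0 km.
Total: 6848.9 + 6785.6 + 6616.1 + 5068.0 ≈ 25319 km.

25319 km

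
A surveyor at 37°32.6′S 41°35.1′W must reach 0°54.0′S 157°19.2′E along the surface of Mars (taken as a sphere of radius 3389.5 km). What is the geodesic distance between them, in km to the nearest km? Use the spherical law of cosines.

Let φ₁ = -0.6553 rad, φ₂ = -0.0157 rad, and Δλ = -2.8116 rad.
cos c = sin φ₁ sin φ₂ + cos φ₁ cos φ₂ cos Δλ = (-0.6094)(-0.0157) + (0.7929)(0.9999)(-0.9461) = -0.74046,
so c = arccos(-0.74046) = 2.40455 rad.
Distance = R·c = 3389.5 × 2.4045 ≈ 8150 km.

8150 km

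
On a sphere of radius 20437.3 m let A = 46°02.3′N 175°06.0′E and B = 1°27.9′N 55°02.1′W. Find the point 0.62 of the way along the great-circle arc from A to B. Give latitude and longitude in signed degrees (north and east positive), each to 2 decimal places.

The central angle between A and B is δ = 2.0113 rad.
With f = 0.62, the slerp weights are sin((1−f)δ)/sin δ = 0.7651 and sin(fδ)/sin δ = 1.0481.
Weighted sum of the unit vectors: (0.7651)·(-0.6916,0.0593,0.7198) + (1.0481)·(0.5729,-0.8192,0.0256) = (0.0713, -0.8133, 0.5775).
Converting back: φ = atan2(z, √(x²+y²)) = 35.27°, λ = atan2(y, x) = -84.99°.

35.27°, -84.99°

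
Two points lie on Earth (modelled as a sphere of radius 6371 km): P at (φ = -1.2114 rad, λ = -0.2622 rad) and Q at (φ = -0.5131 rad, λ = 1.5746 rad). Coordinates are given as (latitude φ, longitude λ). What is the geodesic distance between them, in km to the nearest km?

Let φ₁ = -1.2114 rad, φ₂ = -0.5131 rad, and Δλ = 1.8368 rad.
Haversine: a = sin²(Δφ/2) + cos φ₁ cos φ₂ sin²(Δλ/2) = 0.1170 + (0.3517)(0.8712)(0.6314) = 0.31052.
Central angle c = 2·arcsin(√a) = 1.18212 rad.
Distance = R·c = 6371 × 1.1821 ≈ 7531 km.

7531 km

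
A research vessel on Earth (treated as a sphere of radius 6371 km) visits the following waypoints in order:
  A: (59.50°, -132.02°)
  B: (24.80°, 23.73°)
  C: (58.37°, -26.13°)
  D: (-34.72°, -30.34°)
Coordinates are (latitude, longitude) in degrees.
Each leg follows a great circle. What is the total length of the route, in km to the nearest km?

Leg A→B: central angle 1.6295 rad, distance 10381.5 km.
Leg B→C: central angle 0.8446 rad, distance 5380.8 km.
Leg C→D: central angle 1.6259 rad, distance 10358.6 km.
Total: 10381.5 + 5380.8 + 10358.6 ≈ 26121 km.

26121 km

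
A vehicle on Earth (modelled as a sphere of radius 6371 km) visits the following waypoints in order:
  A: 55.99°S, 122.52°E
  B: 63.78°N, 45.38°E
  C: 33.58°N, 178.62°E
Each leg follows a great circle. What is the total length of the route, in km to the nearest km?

23284 km

Leg A→B: central angle 2.3304 rad, distance 14847.1 km.
Leg B→C: central angle 1.3243 rad, distance 8437.0 km.
Total: 14847.1 + 8437.0 ≈ 23284 km.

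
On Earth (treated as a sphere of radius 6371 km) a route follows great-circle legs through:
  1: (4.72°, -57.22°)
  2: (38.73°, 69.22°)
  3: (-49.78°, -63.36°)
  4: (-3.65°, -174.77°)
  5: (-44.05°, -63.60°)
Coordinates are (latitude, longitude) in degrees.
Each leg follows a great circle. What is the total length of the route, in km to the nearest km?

51408 km

Leg 1→2: central angle 1.9936 rad, distance 12701.2 km.
Leg 2→3: central angle 2.5297 rad, distance 16116.7 km.
Leg 3→4: central angle 1.7585 rad, distance 11203.6 km.
Leg 4→5: central angle 1.7873 rad, distance 11386.6 km.
Total: 12701.2 + 16116.7 + 11203.6 + 11386.6 ≈ 51408 km.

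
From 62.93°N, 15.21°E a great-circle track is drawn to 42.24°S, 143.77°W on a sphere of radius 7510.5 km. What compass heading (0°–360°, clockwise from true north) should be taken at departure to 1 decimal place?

319.4°

With φ₁ = 1.0983, φ₂ = -0.7372, Δλ = -2.7747 rad, the forward-azimuth formula gives
θ = atan2( sin Δλ cos φ₂ , cos φ₁ sin φ₂ − sin φ₁ cos φ₂ cos Δλ ) = atan2(-0.2656, 0.3094) = -40.64°.
Adding 360° brings this into [0°, 360°): 319.4°.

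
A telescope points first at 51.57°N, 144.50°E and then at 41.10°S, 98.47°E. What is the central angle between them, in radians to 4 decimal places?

1.7617 rad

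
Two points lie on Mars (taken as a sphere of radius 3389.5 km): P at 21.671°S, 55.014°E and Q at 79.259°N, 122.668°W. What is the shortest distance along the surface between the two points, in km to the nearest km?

Let φ₁ = -0.3782 rad, φ₂ = 1.3833 rad, and Δλ = -3.1011 rad.
cos c = sin φ₁ sin φ₂ + cos φ₁ cos φ₂ cos Δλ = (-0.3693)(0.9825) + (0.9293)(0.1864)(-0.9992) = -0.53586,
so c = arccos(-0.53586) = 2.13632 rad.
Distance = R·c = 3389.5 × 2.1363 ≈ 7241 km.

7241 km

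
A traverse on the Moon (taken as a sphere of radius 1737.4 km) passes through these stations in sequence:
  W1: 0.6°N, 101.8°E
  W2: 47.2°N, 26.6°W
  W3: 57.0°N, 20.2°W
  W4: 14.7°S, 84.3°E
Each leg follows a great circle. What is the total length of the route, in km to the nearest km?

Leg W1→W2: central angle 1.9980 rad, distance 3471.3 km.
Leg W2→W3: central angle 0.1841 rad, distance 319.9 km.
Leg W3→W4: central angle 1.9227 rad, distance 3340.6 km.
Total: 3471.3 + 319.9 + 3340.6 ≈ 7132 km.

7132 km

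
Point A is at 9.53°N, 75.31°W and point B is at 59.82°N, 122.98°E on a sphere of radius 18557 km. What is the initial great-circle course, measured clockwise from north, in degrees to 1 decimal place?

350.4°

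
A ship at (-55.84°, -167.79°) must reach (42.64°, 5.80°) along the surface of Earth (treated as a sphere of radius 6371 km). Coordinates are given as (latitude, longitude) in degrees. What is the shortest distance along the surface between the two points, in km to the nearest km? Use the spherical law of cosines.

In radians: φ₁ = -0.9746, φ₂ = 0.7442, Δλ = 173.590° = 3.0297 rad.
cos c = sin φ₁ sin φ₂ + cos φ₁ cos φ₂ cos Δλ = (-0.8275)(0.6774) + (0.5615)(0.7356)(-0.9937) = -0.97100,
so c = arccos(-0.97100) = 2.90016 rad.
Distance = R·c = 6371 × 2.9002 ≈ 18477 km.

18477 km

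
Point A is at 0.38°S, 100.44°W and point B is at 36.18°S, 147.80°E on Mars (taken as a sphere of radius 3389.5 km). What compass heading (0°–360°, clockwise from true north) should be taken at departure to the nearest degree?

With φ₁ = -0.0066, φ₂ = -0.6315, Δλ = -1.9506 rad, the forward-azimuth formula gives
θ = atan2( sin Δλ cos φ₂ , cos φ₁ sin φ₂ − sin φ₁ cos φ₂ cos Δλ ) = atan2(-0.7497, -0.5923) = -128.31°.
Adding 360° brings this into [0°, 360°): 232°.

232°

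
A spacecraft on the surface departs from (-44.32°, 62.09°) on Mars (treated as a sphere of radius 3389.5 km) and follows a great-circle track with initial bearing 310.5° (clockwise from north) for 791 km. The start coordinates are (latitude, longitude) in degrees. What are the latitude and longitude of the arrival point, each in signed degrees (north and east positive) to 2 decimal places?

Angular distance δ = d/R = 791/3389.5 = 0.23337 rad; initial bearing θ = 5.4192 rad.
sin φ₂ = sin φ₁ cos δ + cos φ₁ sin δ cos θ = (-0.6987)(0.9729) + (0.7154)(0.2313)(0.6494) = -0.5723, so φ₂ = -34.91°.
Δλ = atan2(sin θ sin δ cos φ₁, cos δ − sin φ₁ sin φ₂) = atan2(-0.1258, 0.5731) = -12.382°.
λ₂ = 62.090° − 12.382° = 49.71°.

-34.91°, 49.71°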